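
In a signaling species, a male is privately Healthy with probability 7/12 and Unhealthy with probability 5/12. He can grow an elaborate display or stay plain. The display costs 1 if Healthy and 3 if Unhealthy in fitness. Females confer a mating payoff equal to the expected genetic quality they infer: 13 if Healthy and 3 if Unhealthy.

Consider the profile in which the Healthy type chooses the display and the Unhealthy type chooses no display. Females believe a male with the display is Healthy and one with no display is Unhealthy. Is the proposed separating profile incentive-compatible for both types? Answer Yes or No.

No

Under these beliefs, the display earns mating payoff 13 and no display earns mating payoff 3.
Healthy: the display nets 13 − 1 = 12; no display nets 3. Healthy prefers the display.
Unhealthy: the display nets 13 − 3 = 10; no display nets 3. Unhealthy would deviate to the display.
Unhealthy has a profitable deviation, so the profile is not an equilibrium.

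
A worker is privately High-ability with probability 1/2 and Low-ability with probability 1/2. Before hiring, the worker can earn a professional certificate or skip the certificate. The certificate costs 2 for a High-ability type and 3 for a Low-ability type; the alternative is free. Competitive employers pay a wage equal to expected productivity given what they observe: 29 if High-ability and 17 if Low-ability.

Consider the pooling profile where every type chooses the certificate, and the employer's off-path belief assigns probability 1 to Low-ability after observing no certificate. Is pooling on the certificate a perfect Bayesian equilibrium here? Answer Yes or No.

Yes

On path, the employer holds the prior and pays 1/2·29 + 1/2·17 = 23. Off path (no certificate), believing Low-ability, it pays 17.
High-ability: the certificate nets 23 − 2 = 21; no certificate nets 17. High-ability stays.
Low-ability: the certificate nets 23 − 3 = 20; no certificate nets 17. Low-ability stays.
No type deviates, so pooling is sustained.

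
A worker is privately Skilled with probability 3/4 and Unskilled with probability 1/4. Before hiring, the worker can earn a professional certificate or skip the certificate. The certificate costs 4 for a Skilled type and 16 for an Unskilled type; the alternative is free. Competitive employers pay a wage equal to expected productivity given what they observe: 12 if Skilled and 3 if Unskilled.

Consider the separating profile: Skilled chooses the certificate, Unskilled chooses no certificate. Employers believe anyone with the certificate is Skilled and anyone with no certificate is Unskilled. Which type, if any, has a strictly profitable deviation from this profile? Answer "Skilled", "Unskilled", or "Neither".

Neither

The certificate pays 12; no certificate pays 3.
Skilled: assigned the certificate, nets 12 − 4 = 8; deviating to no certificate nets 3.
Unskilled: assigned no certificate, nets 3; deviating to the certificate nets 12 − 16 = -4.
Both types strictly prefer their assigned action; no profitable deviation.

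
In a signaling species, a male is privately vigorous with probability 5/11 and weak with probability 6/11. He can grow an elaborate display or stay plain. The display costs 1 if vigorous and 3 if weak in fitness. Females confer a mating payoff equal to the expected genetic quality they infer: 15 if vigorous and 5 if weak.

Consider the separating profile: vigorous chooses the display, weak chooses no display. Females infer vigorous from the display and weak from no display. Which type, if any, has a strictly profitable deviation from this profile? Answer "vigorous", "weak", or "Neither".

The display pays 15; no display pays 5.
vigorous: assigned the display, nets 15 − 1 = 14; deviating to no display nets 5.
weak: assigned no display, nets 5; deviating to the display nets 15 − 3 = 12.
The weak type gains 7 by deviating.

weak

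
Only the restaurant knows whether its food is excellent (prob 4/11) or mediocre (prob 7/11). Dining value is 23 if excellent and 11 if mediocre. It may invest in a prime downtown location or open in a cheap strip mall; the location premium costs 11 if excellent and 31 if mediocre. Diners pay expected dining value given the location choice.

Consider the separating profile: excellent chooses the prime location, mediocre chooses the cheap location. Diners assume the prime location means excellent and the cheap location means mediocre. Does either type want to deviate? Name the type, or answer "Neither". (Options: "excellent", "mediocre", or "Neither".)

Neither

The prime location pays 23; the cheap location pays 11.
excellent: assigned the prime location, nets 23 − 11 = 12; deviating to the cheap location nets 11.
mediocre: assigned the cheap location, nets 11; deviating to the prime location nets 23 − 31 = -8.
Both types strictly prefer their assigned action; no profitable deviation.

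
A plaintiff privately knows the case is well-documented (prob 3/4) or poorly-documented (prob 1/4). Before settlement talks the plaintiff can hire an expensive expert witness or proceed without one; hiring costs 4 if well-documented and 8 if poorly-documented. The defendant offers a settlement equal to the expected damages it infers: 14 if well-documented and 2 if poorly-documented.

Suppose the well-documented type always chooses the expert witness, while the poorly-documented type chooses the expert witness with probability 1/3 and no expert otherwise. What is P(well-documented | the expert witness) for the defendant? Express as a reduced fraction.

9/10

P(the expert witness) = (3/4)·1 + (1/4)·(1/3) = 5/6.
By Bayes' rule, P(well-documented | the expert witness) = (3/4) / (5/6) = 9/10.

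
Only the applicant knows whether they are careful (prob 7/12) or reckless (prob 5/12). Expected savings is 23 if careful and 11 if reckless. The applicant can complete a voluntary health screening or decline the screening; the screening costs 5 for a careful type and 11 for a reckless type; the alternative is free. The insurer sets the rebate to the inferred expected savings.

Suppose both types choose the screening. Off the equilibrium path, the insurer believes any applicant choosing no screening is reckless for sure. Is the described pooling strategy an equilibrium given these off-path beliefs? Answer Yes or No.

No

On path, the insurer holds the prior and pays 7/12·23 + 5/12·11 = 18. Off path (no screening), believing reckless, it pays 11.
careful: the screening nets 18 − 5 = 13; no screening nets 11. careful stays.
reckless: the screening nets 18 − 11 = 7; no screening nets 11. reckless would deviate.
A type deviates, so pooling fails.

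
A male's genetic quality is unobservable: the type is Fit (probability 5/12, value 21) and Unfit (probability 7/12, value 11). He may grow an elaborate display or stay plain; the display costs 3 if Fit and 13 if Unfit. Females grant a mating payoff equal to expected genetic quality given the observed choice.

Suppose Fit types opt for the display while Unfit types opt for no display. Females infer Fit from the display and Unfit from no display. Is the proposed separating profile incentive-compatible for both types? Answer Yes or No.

Under these beliefs, the display earns mating payoff 21 and no display earns mating payoff 11.
Fit: the display nets 21 − 3 = 18; no display nets 11. Fit prefers the display.
Unfit: the display nets 21 − 13 = 8; no display nets 11. Unfit prefers no display.
Neither type deviates, so the separating profile is an equilibrium.

Yes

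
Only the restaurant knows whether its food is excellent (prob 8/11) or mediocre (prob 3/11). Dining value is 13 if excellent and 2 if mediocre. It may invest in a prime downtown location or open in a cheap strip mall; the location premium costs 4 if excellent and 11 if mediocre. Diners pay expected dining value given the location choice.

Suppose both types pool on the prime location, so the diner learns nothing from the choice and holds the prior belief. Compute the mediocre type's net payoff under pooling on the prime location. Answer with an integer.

Pooled price premium = 8/11·13 + 3/11·2 = 10.
mediocre pays cost 11 for the prime location, so net payoff = 10 − 11 = -1.

-1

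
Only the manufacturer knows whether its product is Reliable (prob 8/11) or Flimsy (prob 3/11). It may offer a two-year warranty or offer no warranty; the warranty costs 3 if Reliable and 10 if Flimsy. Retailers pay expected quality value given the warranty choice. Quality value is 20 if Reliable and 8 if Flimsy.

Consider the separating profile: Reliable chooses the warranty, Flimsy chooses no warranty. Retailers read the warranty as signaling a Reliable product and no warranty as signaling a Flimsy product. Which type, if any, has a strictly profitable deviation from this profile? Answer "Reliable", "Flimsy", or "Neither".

Flimsy

The warranty pays 20; no warranty pays 8.
Reliable: assigned the warranty, nets 20 − 3 = 17; deviating to no warranty nets 8.
Flimsy: assigned no warranty, nets 8; deviating to the warranty nets 20 − 10 = 10.
The Flimsy type gains 2 by deviating.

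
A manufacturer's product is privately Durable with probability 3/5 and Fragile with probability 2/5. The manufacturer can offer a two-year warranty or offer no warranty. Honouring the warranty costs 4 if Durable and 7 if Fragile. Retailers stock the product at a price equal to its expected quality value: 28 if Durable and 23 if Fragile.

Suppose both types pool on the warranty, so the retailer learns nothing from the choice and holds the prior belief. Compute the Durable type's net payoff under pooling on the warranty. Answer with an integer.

22

Pooled price = 3/5·28 + 2/5·23 = 26.
Durable pays cost 4 for the warranty, so net payoff = 26 − 4 = 22.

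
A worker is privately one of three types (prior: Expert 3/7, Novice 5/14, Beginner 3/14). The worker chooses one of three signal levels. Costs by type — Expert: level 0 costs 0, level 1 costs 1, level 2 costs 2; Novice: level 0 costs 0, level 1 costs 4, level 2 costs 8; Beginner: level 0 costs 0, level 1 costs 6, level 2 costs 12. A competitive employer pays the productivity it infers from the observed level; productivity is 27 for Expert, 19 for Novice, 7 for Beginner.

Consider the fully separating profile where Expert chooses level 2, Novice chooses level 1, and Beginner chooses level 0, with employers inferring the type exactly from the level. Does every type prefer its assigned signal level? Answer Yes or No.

Separating wages: level 2 → 27, level 1 → 19, level 0 → 7.
Expert (assigned level 2): level 0: 7 − 0 = 7; level 1: 19 − 1 = 18; level 2: 27 − 2 = 25. Expert stays.
Novice (assigned level 1): level 0: 7 − 0 = 7; level 1: 19 − 4 = 15; level 2: 27 − 8 = 19. Novice prefers level 2.
Beginner (assigned level 0): level 0: 7 − 0 = 7; level 1: 19 − 6 = 13; level 2: 27 − 12 = 15. Beginner prefers level 2.
At least one type deviates; the separating profile fails.

No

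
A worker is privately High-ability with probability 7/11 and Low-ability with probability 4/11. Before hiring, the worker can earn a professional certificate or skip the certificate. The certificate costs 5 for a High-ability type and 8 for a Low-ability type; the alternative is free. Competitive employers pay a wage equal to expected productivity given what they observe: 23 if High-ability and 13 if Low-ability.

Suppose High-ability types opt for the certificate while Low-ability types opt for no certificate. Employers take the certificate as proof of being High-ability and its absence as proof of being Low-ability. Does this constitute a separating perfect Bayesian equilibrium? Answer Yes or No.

Under these beliefs, the certificate earns wage 23 and no certificate earns wage 13.
High-ability: the certificate nets 23 − 5 = 18; no certificate nets 13. High-ability prefers the certificate.
Low-ability: the certificate nets 23 − 8 = 15; no certificate nets 13. Low-ability would deviate to the certificate.
Low-ability has a profitable deviation, so the profile is not an equilibrium.

No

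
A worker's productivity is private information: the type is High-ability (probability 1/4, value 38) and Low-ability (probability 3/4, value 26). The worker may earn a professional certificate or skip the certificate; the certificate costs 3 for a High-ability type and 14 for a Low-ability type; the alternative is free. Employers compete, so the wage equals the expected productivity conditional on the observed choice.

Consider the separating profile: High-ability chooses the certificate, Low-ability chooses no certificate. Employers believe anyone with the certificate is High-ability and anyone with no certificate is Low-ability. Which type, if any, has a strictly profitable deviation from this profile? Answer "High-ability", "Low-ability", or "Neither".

Neither

The certificate pays 38; no certificate pays 26.
High-ability: assigned the certificate, nets 38 − 3 = 35; deviating to no certificate nets 26.
Low-ability: assigned no certificate, nets 26; deviating to the certificate nets 38 − 14 = 24.
Both types strictly prefer their assigned action; no profitable deviation.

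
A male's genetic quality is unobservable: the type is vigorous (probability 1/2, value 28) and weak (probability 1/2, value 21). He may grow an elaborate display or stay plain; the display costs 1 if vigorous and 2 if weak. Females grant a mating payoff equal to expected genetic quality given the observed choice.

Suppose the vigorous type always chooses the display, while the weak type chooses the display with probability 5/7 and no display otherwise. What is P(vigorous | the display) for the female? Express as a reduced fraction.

P(the display) = (1/2)·1 + (1/2)·(5/7) = 6/7.
By Bayes' rule, P(vigorous | the display) = (1/2) / (6/7) = 7/12.

7/12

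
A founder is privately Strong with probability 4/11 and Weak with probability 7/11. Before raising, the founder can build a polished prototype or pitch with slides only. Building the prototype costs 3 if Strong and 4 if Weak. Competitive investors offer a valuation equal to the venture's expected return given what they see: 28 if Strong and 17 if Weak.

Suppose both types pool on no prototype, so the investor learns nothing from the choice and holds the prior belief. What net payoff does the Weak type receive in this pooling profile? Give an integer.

Pooled valuation = 4/11·28 + 7/11·17 = 21.
Weak pays no cost for no prototype, so net payoff = 21.

21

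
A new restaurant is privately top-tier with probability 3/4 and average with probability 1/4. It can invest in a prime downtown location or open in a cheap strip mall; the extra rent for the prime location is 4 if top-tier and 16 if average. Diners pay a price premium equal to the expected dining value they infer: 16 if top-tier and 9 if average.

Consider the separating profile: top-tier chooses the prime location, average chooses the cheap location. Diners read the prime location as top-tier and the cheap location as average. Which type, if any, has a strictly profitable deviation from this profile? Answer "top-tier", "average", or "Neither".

Neither

The prime location pays 16; the cheap location pays 9.
top-tier: assigned the prime location, nets 16 − 4 = 12; deviating to the cheap location nets 9.
average: assigned the cheap location, nets 9; deviating to the prime location nets 16 − 16 = 0.
Both types strictly prefer their assigned action; no profitable deviation.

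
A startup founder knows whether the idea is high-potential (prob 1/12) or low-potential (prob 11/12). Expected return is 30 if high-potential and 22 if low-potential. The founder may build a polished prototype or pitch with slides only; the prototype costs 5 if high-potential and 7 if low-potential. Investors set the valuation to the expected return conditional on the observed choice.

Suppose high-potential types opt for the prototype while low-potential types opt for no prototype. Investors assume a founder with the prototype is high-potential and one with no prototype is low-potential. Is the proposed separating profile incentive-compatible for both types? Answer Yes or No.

Under these beliefs, the prototype earns valuation 30 and no prototype earns valuation 22.
high-potential: the prototype nets 30 − 5 = 25; no prototype nets 22. high-potential prefers the prototype.
low-potential: the prototype nets 30 − 7 = 23; no prototype nets 22. low-potential would deviate to the prototype.
low-potential has a profitable deviation, so the profile is not an equilibrium.

No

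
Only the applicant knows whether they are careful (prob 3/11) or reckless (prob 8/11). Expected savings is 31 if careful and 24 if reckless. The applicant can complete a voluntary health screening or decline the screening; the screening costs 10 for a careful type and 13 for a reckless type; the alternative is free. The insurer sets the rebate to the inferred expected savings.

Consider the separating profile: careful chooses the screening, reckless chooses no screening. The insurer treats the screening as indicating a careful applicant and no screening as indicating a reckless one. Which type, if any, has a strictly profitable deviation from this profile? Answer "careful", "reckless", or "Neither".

The screening pays 31; no screening pays 24.
careful: assigned the screening, nets 31 − 10 = 21; deviating to no screening nets 24.
reckless: assigned no screening, nets 24; deviating to the screening nets 31 − 13 = 18.
The careful type gains 3 by deviating.

careful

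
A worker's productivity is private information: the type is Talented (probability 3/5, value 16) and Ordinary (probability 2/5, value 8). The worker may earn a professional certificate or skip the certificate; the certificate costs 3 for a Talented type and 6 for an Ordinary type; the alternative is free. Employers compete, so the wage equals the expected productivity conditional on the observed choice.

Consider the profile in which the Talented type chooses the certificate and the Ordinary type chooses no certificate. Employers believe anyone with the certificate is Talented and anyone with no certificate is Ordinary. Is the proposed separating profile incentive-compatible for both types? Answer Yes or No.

No

Under these beliefs, the certificate earns wage 16 and no certificate earns wage 8.
Talented: the certificate nets 16 − 3 = 13; no certificate nets 8. Talented prefers the certificate.
Ordinary: the certificate nets 16 − 6 = 10; no certificate nets 8. Ordinary would deviate to the certificate.
Ordinary has a profitable deviation, so the profile is not an equilibrium.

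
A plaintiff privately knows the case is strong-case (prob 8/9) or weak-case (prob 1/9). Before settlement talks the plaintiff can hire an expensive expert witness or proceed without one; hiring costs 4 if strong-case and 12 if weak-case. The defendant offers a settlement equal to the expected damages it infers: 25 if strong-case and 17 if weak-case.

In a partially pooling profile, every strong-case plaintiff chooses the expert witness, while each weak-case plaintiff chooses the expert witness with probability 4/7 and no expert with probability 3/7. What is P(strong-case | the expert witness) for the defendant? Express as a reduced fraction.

14/15

P(the expert witness) = (8/9)·1 + (1/9)·(4/7) = 20/21.
By Bayes' rule, P(strong-case | the expert witness) = (8/9) / (20/21) = 14/15.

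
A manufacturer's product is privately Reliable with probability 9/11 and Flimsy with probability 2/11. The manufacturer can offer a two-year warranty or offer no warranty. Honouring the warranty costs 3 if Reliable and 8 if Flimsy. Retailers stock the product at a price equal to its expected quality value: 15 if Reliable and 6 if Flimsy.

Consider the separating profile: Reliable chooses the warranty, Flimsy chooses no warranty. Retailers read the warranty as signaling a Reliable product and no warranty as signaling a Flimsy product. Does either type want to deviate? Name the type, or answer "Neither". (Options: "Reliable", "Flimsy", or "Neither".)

The warranty pays 15; no warranty pays 6.
Reliable: assigned the warranty, nets 15 − 3 = 12; deviating to no warranty nets 6.
Flimsy: assigned no warranty, nets 6; deviating to the warranty nets 15 − 8 = 7.
The Flimsy type gains 1 by deviating.

Flimsy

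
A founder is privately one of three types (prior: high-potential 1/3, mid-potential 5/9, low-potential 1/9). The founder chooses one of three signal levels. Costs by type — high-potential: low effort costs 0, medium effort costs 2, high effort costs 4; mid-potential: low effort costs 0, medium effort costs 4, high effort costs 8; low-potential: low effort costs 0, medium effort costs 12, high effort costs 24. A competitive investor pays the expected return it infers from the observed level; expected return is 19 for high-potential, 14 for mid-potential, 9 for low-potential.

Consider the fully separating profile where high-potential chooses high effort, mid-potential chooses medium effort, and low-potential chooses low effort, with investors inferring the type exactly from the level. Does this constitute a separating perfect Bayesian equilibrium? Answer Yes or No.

No

Separating valuations: high effort → 19, medium effort → 14, low effort → 9.
high-potential (assigned high effort): low effort: 9 − 0 = 9; medium effort: 14 − 2 = 12; high effort: 19 − 4 = 15. high-potential stays.
mid-potential (assigned medium effort): low effort: 9 − 0 = 9; medium effort: 14 − 4 = 10; high effort: 19 − 8 = 11. mid-potential prefers high effort.
low-potential (assigned low effort): low effort: 9 − 0 = 9; medium effort: 14 − 12 = 2; high effort: 19 − 24 = -5. low-potential stays.
At least one type deviates; the separating profile fails.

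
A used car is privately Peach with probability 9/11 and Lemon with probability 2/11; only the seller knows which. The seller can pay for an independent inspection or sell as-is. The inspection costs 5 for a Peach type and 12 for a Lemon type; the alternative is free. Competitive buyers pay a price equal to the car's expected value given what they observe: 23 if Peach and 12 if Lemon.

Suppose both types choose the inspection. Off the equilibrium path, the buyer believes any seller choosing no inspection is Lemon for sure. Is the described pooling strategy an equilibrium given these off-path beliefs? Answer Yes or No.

No

On path, the buyer holds the prior and pays 9/11·23 + 2/11·12 = 21. Off path (no inspection), believing Lemon, it pays 12.
Peach: the inspection nets 21 − 5 = 16; no inspection nets 12. Peach stays.
Lemon: the inspection nets 21 − 12 = 9; no inspection nets 12. Lemon would deviate.
A type deviates, so pooling fails.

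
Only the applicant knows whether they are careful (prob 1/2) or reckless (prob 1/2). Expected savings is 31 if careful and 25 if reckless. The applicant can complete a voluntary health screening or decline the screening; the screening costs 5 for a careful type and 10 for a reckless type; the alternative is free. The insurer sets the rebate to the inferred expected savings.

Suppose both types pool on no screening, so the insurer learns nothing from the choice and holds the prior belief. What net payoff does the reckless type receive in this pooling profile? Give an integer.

28

Pooled rebate = 1/2·31 + 1/2·25 = 28.
reckless pays no cost for no screening, so net payoff = 28.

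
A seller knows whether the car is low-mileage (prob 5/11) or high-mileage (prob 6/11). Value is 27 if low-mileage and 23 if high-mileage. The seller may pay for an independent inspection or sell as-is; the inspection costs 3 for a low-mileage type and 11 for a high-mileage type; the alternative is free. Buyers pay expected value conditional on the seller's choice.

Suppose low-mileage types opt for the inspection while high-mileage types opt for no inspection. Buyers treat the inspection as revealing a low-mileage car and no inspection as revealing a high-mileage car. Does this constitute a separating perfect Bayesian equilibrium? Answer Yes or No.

Yes

Under these beliefs, the inspection earns price 27 and no inspection earns price 23.
low-mileage: the inspection nets 27 − 3 = 24; no inspection nets 23. low-mileage prefers the inspection.
high-mileage: the inspection nets 27 − 11 = 16; no inspection nets 23. high-mileage prefers no inspection.
Neither type deviates, so the separating profile is an equilibrium.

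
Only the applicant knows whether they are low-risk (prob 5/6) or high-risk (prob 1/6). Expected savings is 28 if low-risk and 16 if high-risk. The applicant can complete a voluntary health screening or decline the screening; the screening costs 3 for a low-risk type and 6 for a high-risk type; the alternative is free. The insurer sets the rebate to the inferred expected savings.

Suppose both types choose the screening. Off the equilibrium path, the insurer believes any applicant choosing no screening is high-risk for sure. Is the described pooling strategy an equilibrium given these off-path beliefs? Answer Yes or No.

On path, the insurer holds the prior and pays 5/6·28 + 1/6·16 = 26. Off path (no screening), believing high-risk, it pays 16.
low-risk: the screening nets 26 − 3 = 23; no screening nets 16. low-risk stays.
high-risk: the screening nets 26 − 6 = 20; no screening nets 16. high-risk stays.
No type deviates, so pooling is sustained.

Yes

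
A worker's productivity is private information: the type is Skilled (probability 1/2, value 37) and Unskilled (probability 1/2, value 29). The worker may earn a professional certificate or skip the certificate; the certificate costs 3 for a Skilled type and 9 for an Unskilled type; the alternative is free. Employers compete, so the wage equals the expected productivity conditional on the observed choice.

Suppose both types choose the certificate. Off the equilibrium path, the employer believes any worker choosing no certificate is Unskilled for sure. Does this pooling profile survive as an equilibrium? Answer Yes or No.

On path, the employer holds the prior and pays 1/2·37 + 1/2·29 = 33. Off path (no certificate), believing Unskilled, it pays 29.
Skilled: the certificate nets 33 − 3 = 30; no certificate nets 29. Skilled stays.
Unskilled: the certificate nets 33 − 9 = 24; no certificate nets 29. Unskilled would deviate.
A type deviates, so pooling fails.

No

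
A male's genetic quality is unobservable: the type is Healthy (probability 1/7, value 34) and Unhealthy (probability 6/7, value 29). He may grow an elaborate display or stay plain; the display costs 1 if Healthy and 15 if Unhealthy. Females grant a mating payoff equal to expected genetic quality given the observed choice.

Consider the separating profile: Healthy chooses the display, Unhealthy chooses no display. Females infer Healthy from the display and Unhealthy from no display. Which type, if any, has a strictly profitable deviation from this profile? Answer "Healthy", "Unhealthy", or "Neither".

Neither

The display pays 34; no display pays 29.
Healthy: assigned the display, nets 34 − 1 = 33; deviating to no display nets 29.
Unhealthy: assigned no display, nets 29; deviating to the display nets 34 − 15 = 19.
Both types strictly prefer their assigned action; no profitable deviation.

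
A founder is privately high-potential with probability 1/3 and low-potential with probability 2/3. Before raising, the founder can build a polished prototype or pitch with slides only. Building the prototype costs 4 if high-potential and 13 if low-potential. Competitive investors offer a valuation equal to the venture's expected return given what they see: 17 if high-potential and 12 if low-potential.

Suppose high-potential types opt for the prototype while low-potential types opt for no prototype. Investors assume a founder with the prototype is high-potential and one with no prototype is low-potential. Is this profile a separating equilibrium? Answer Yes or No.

Yes

Under these beliefs, the prototype earns valuation 17 and no prototype earns valuation 12.
high-potential: the prototype nets 17 − 4 = 13; no prototype nets 12. high-potential prefers the prototype.
low-potential: the prototype nets 17 − 13 = 4; no prototype nets 12. low-potential prefers no prototype.
Neither type deviates, so the separating profile is an equilibrium.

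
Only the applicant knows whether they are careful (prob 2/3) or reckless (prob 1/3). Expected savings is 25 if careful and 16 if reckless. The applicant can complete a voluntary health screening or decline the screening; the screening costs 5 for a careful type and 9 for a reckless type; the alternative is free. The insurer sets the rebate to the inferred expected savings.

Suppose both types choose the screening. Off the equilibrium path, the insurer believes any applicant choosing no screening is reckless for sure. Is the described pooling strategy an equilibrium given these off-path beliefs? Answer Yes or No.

No

On path, the insurer holds the prior and pays 2/3·25 + 1/3·16 = 22. Off path (no screening), believing reckless, it pays 16.
careful: the screening nets 22 − 5 = 17; no screening nets 16. careful stays.
reckless: the screening nets 22 − 9 = 13; no screening nets 16. reckless would deviate.
A type deviates, so pooling fails.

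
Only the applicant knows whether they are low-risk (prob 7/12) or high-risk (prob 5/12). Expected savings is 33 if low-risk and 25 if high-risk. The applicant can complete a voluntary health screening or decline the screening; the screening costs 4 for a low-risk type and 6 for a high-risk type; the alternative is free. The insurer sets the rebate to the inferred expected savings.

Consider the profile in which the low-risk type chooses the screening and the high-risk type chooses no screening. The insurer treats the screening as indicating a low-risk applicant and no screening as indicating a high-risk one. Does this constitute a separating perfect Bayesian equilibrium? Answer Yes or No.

Under these beliefs, the screening earns rebate 33 and no screening earns rebate 25.
low-risk: the screening nets 33 − 4 = 29; no screening nets 25. low-risk prefers the screening.
high-risk: the screening nets 33 − 6 = 27; no screening nets 25. high-risk would deviate to the screening.
high-risk has a profitable deviation, so the profile is not an equilibrium.

No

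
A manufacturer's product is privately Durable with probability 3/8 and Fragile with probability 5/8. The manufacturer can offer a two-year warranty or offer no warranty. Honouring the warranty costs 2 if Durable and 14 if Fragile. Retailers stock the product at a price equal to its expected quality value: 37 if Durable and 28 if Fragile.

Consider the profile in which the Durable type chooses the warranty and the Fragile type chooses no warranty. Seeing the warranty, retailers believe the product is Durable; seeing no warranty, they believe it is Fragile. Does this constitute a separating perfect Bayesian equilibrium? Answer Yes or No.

Under these beliefs, the warranty earns price 37 and no warranty earns price 28.
Durable: the warranty nets 37 − 2 = 35; no warranty nets 28. Durable prefers the warranty.
Fragile: the warranty nets 37 − 14 = 23; no warranty nets 28. Fragile prefers no warranty.
Neither type deviates, so the separating profile is an equilibrium.

Yes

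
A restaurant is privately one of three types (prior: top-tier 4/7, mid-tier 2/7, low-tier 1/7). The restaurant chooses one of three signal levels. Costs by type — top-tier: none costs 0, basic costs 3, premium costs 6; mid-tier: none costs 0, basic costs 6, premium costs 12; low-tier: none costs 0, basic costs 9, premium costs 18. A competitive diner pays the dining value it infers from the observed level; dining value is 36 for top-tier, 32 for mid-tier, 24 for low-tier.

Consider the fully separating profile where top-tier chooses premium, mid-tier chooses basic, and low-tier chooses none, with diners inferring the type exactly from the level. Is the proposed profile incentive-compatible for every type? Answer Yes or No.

Separating price premiums: premium → 36, basic → 32, none → 24.
top-tier (assigned premium): none: 24 − 0 = 24; basic: 32 − 3 = 29; premium: 36 − 6 = 30. top-tier stays.
mid-tier (assigned basic): none: 24 − 0 = 24; basic: 32 − 6 = 26; premium: 36 − 12 = 24. mid-tier stays.
low-tier (assigned none): none: 24 − 0 = 24; basic: 32 − 9 = 23; premium: 36 − 18 = 18. low-tier stays.
Every type prefers its assigned level; separation holds.

Yes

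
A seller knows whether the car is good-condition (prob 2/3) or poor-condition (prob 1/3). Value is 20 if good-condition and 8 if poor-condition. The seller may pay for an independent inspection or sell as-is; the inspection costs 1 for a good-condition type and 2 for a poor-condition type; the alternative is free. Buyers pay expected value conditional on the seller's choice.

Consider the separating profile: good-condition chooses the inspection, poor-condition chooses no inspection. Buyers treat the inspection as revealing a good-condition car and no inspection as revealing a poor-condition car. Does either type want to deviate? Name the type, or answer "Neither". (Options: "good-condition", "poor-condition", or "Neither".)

The inspection pays 20; no inspection pays 8.
good-condition: assigned the inspection, nets 20 − 1 = 19; deviating to no inspection nets 8.
poor-condition: assigned no inspection, nets 8; deviating to the inspection nets 20 − 2 = 18.
The poor-condition type gains 10 by deviating.

poor-condition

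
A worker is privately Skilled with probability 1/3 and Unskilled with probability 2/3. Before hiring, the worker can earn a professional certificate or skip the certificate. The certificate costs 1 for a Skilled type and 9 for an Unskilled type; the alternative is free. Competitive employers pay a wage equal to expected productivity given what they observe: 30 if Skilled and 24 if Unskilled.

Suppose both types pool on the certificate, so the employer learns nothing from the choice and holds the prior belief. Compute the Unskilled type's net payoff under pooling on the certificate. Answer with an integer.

Pooled wage = 1/3·30 + 2/3·24 = 26.
Unskilled pays cost 9 for the certificate, so net payoff = 26 − 9 = 17.

17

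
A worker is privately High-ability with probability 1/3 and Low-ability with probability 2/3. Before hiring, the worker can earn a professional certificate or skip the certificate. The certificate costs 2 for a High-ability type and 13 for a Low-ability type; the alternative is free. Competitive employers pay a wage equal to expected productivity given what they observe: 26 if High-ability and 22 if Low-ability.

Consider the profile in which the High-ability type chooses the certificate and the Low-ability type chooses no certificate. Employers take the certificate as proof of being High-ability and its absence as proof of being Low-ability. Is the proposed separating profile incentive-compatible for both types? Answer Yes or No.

Yes

Under these beliefs, the certificate earns wage 26 and no certificate earns wage 22.
High-ability: the certificate nets 26 − 2 = 24; no certificate nets 22. High-ability prefers the certificate.
Low-ability: the certificate nets 26 − 13 = 13; no certificate nets 22. Low-ability prefers no certificate.
Neither type deviates, so the separating profile is an equilibrium.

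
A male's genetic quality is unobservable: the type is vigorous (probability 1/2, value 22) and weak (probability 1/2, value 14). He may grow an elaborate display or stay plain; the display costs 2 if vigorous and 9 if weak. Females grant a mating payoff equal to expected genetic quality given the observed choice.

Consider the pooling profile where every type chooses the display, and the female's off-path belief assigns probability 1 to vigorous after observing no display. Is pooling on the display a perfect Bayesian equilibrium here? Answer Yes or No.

No

On path, the female holds the prior and pays 1/2·22 + 1/2·14 = 18. Off path (no display), believing vigorous, it pays 22.
vigorous: the display nets 18 − 2 = 16; no display nets 22. vigorous would deviate.
weak: the display nets 18 − 9 = 9; no display nets 22. weak would deviate.
A type deviates, so pooling fails.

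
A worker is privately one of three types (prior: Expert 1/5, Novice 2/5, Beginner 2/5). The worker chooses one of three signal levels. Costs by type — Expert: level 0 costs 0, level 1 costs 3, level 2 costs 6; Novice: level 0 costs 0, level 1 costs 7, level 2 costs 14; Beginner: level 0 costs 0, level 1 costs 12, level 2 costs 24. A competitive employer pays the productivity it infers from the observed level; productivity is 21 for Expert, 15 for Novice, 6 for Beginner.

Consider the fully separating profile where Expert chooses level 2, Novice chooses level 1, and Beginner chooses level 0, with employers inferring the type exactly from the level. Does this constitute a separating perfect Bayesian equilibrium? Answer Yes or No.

Yes

Separating wages: level 2 → 21, level 1 → 15, level 0 → 6.
Expert (assigned level 2): level 0: 6 − 0 = 6; level 1: 15 − 3 = 12; level 2: 21 − 6 = 15. Expert stays.
Novice (assigned level 1): level 0: 6 − 0 = 6; level 1: 15 − 7 = 8; level 2: 21 − 14 = 7. Novice stays.
Beginner (assigned level 0): level 0: 6 − 0 = 6; level 1: 15 − 12 = 3; level 2: 21 − 24 = -3. Beginner stays.
Every type prefers its assigned level; separation holds.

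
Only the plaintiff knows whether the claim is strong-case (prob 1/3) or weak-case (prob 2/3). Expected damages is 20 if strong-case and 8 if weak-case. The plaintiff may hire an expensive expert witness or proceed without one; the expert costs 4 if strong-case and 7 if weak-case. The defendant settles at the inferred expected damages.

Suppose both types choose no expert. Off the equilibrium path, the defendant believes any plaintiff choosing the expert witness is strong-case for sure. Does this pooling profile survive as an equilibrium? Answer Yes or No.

On path, the defendant holds the prior and pays 1/3·20 + 2/3·8 = 12. Off path (the expert witness), believing strong-case, it pays 20.
strong-case: no expert nets 12; the expert witness nets 20 − 4 = 16. strong-case would deviate.
weak-case: no expert nets 12; the expert witness nets 20 − 7 = 13. weak-case would deviate.
A type deviates, so pooling fails.

No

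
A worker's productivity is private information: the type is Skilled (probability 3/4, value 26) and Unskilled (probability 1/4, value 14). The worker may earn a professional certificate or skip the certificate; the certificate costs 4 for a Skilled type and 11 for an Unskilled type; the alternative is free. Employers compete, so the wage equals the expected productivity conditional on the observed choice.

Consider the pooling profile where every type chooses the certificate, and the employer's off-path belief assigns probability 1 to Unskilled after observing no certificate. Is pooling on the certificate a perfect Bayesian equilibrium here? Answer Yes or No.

On path, the employer holds the prior and pays 3/4·26 + 1/4·14 = 23. Off path (no certificate), believing Unskilled, it pays 14.
Skilled: the certificate nets 23 − 4 = 19; no certificate nets 14. Skilled stays.
Unskilled: the certificate nets 23 − 11 = 12; no certificate nets 14. Unskilled would deviate.
A type deviates, so pooling fails.

No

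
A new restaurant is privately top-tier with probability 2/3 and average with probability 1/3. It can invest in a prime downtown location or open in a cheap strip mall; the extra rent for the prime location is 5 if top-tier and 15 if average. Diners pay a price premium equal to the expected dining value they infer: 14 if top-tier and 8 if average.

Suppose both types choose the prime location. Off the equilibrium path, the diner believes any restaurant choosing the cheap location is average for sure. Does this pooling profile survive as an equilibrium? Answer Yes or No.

On path, the diner holds the prior and pays 2/3·14 + 1/3·8 = 12. Off path (the cheap location), believing average, it pays 8.
top-tier: the prime location nets 12 − 5 = 7; the cheap location nets 8. top-tier would deviate.
average: the prime location nets 12 − 15 = -3; the cheap location nets 8. average would deviate.
A type deviates, so pooling fails.

No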